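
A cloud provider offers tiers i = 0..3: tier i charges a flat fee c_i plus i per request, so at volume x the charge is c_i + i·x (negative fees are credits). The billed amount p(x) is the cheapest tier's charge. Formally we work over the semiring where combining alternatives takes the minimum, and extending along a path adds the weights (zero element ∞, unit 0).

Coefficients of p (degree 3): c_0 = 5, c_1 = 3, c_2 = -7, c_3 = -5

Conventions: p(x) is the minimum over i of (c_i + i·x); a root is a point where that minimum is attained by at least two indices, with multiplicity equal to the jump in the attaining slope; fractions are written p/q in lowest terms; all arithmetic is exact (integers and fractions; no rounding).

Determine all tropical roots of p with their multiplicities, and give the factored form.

hull edge (i=0, c=5) to (i=2, c=-7): slope -6, span 2
hull edge (i=2, c=-7) to (i=3, c=-5): slope 2, span 1
Factored form: p(x) = -5 ⊗ (x ⊕ (-2)) ⊗ (x ⊕ 6) ⊗ (x ⊕ 6)
Answer: roots = -2 (mult 1), 6 (mult 2)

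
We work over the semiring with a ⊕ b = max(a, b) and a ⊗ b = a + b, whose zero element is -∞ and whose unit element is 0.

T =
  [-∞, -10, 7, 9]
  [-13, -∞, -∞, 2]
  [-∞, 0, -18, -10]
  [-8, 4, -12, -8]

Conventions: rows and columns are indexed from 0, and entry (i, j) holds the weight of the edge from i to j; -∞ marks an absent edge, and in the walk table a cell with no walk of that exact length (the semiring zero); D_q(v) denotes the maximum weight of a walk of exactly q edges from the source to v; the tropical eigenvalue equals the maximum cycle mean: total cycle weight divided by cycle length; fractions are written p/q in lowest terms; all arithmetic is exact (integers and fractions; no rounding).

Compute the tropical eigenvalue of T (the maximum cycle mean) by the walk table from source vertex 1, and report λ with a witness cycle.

q=0: [-∞, 0, -∞, -∞]
q=1: [-13, -∞, -∞, 2]
q=2: [-6, 6, -6, -4]
q=3: [-7, 0, 1, 8]
q=4: [0, 12, 0, 2]
Optimal cycle mean attained by: cycle 1->3->1, total 2 + 4, length 2.
Answer: λ = 3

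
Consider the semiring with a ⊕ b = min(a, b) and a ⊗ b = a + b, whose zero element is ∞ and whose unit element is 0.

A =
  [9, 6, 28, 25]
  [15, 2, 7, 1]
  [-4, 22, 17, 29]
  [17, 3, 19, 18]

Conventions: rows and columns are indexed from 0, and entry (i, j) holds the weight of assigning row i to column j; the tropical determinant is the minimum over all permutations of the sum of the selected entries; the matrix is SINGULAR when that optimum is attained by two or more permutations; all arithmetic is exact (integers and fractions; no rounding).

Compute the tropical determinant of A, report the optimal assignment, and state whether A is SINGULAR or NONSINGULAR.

σ = (0, 1, 2, 3): 9 + 2 + 17 + 18 = 46
σ = (0, 1, 3, 2): 9 + 2 + 29 + 19 = 59
σ = (0, 2, 1, 3): 9 + 7 + 22 + 18 = 56
σ = (0, 2, 3, 1): 9 + 7 + 29 + 3 = 48
σ = (0, 3, 1, 2): 9 + 1 + 22 + 19 = 51
σ = (0, 3, 2, 1): 9 + 1 + 17 + 3 = 30
σ = (1, 0, 2, 3): 6 + 15 + 17 + 18 = 56
σ = (1, 0, 3, 2): 6 + 15 + 29 + 19 = 69
σ = (1, 2, 0, 3): 6 + 7 + (-4) + 18 = 27
σ = (1, 2, 3, 0): 6 + 7 + 29 + 17 = 59
σ = (1, 3, 0, 2): 6 + 1 + (-4) + 19 = 22
σ = (1, 3, 2, 0): 6 + 1 + 17 + 17 = 41
σ = (2, 0, 1, 3): 28 + 15 + 22 + 18 = 83
σ = (2, 0, 3, 1): 28 + 15 + 29 + 3 = 75
σ = (2, 1, 0, 3): 28 + 2 + (-4) + 18 = 44
σ = (2, 1, 3, 0): 28 + 2 + 29 + 17 = 76
σ = (2, 3, 0, 1): 28 + 1 + (-4) + 3 = 28
σ = (2, 3, 1, 0): 28 + 1 + 22 + 17 = 68
σ = (3, 0, 1, 2): 25 + 15 + 22 + 19 = 81
σ = (3, 0, 2, 1): 25 + 15 + 17 + 3 = 60
σ = (3, 1, 0, 2): 25 + 2 + (-4) + 19 = 42
σ = (3, 1, 2, 0): 25 + 2 + 17 + 17 = 61
σ = (3, 2, 0, 1): 25 + 7 + (-4) + 3 = 31
σ = (3, 2, 1, 0): 25 + 7 + 22 + 17 = 71
Optimal value attained by: σ = (1, 3, 0, 2).
Answer: det⊕(A) = 22; verdict: NONSINGULAR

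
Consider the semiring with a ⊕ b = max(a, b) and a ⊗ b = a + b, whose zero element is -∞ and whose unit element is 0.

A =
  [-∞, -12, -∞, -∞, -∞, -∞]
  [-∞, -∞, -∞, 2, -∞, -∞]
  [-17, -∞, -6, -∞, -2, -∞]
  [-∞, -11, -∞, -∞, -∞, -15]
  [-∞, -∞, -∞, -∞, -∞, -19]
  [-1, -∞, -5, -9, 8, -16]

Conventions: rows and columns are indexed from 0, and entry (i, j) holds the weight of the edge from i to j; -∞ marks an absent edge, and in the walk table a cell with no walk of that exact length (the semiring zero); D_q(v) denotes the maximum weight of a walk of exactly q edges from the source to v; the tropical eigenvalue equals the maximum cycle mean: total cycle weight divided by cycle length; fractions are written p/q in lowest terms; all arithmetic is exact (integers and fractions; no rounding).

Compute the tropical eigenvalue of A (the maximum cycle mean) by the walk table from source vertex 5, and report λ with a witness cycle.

q=0: [-∞, -∞, -∞, -∞, -∞, 0]
q=1: [-1, -∞, -5, -9, 8, -16]
q=2: [-17, -13, -11, -25, -7, -11]
q=3: [-12, -29, -16, -11, -3, -26]
q=4: [-27, -22, -22, -27, -18, -22]
q=5: [-23, -38, -27, -20, -14, -37]
q=6: [-38, -31, -33, -36, -29, -33]
Optimal cycle mean attained by: cycle 1->3->1, total 2 + (-11), length 2.
Answer: λ = -9/2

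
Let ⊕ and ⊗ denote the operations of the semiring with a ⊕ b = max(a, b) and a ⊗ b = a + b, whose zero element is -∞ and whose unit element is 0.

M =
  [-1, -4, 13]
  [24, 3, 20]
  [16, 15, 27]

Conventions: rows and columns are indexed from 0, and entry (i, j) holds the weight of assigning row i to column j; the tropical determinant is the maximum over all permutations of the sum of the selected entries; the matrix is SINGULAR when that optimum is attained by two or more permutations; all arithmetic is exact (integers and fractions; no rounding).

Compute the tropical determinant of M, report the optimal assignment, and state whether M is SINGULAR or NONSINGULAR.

σ = (0, 1, 2): (-1) + 3 + 27 = 29
σ = (0, 2, 1): (-1) + 20 + 15 = 34
σ = (1, 0, 2): (-4) + 24 + 27 = 47
σ = (1, 2, 0): (-4) + 20 + 16 = 32
σ = (2, 0, 1): 13 + 24 + 15 = 52
σ = (2, 1, 0): 13 + 3 + 16 = 32
Optimal value attained by: σ = (2, 0, 1).
Answer: det⊕(M) = 52; verdict: NONSINGULAR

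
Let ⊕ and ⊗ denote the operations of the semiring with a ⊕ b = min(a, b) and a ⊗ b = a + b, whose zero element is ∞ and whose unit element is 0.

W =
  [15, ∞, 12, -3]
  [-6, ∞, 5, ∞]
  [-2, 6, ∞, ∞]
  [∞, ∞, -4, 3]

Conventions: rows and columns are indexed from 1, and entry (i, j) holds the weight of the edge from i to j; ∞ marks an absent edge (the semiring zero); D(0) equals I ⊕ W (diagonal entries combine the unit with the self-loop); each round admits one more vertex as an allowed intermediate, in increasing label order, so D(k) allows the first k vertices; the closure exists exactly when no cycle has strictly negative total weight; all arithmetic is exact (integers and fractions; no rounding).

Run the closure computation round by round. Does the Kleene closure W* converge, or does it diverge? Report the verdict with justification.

D(0):
  [0, ∞, 12, -3]
  [-6, 0, 5, ∞]
  [-2, 6, 0, ∞]
  [∞, ∞, -4, 0]
D(1):
  [0, ∞, 12, -3]
  [-6, 0, 5, -9]
  [-2, 6, 0, -5]
  [∞, ∞, -4, 0]
D(2):
  [0, ∞, 12, -3]
  [-6, 0, 5, -9]
  [-2, 6, 0, -5]
  [∞, ∞, -4, 0]
Detection: at round 3, diagonal entry (4, 4) turns strictly negative.
Key observation: the cycle 4->3->1->4 has total weight (-4) + (-2) + (-3), which is strictly negative.
Answer: DIVERGES — negative cycle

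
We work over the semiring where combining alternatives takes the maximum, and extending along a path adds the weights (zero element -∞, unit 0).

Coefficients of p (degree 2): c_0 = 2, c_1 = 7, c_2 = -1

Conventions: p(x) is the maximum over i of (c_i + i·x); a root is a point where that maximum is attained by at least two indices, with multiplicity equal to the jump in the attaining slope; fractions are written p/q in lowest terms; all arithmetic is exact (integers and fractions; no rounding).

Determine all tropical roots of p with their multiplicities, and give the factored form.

hull edge (i=0, c=2) to (i=1, c=7): slope 5, span 1
hull edge (i=1, c=7) to (i=2, c=-1): slope -8, span 1
Factored form: p(x) = -1 ⊗ (x ⊕ (-5)) ⊗ (x ⊕ 8)
Answer: roots = -5 (mult 1), 8 (mult 1)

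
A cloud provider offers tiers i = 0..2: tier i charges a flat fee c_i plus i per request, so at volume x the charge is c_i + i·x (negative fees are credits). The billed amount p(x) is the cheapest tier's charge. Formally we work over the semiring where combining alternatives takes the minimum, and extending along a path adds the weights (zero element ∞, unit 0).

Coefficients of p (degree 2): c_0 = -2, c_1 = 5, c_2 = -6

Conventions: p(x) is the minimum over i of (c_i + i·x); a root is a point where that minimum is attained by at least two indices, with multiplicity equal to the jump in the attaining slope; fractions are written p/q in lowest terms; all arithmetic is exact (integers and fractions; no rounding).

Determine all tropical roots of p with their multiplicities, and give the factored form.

hull edge (i=0, c=-2) to (i=2, c=-6): slope -2, span 2
Factored form: p(x) = -6 ⊗ (x ⊕ 2) ⊗ (x ⊕ 2)
Answer: roots = 2 (mult 2)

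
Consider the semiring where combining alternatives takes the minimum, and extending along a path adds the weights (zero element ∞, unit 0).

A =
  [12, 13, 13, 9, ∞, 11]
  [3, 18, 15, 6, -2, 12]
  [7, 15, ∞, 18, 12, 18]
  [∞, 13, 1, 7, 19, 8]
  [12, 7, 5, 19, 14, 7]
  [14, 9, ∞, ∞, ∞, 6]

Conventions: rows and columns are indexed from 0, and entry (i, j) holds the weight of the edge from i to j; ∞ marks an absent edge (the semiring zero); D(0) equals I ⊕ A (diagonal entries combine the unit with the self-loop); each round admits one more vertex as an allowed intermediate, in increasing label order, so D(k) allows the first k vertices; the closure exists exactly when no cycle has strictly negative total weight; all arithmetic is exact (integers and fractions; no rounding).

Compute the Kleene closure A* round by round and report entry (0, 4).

D(0):
  [0, 13, 13, 9, ∞, 11]
  [3, 0, 15, 6, -2, 12]
  [7, 15, 0, 18, 12, 18]
  [∞, 13, 1, 0, 19, 8]
  [12, 7, 5, 19, 0, 7]
  [14, 9, ∞, ∞, ∞, 0]
D(1):
  [0, 13, 13, 9, ∞, 11]
  [3, 0, 15, 6, -2, 12]
  [7, 15, 0, 16, 12, 18]
  [∞, 13, 1, 0, 19, 8]
  [12, 7, 5, 19, 0, 7]
  [14, 9, 27, 23, ∞, 0]
D(2):
  [0, 13, 13, 9, 11, 11]
  [3, 0, 15, 6, -2, 12]
  [7, 15, 0, 16, 12, 18]
  [16, 13, 1, 0, 11, 8]
  [10, 7, 5, 13, 0, 7]
  [12, 9, 24, 15, 7, 0]
D(3):
  [0, 13, 13, 9, 11, 11]
  [3, 0, 15, 6, -2, 12]
  [7, 15, 0, 16, 12, 18]
  [8, 13, 1, 0, 11, 8]
  [10, 7, 5, 13, 0, 7]
  [12, 9, 24, 15, 7, 0]
D(4):
  [0, 13, 10, 9, 11, 11]
  [3, 0, 7, 6, -2, 12]
  [7, 15, 0, 16, 12, 18]
  [8, 13, 1, 0, 11, 8]
  [10, 7, 5, 13, 0, 7]
  [12, 9, 16, 15, 7, 0]
D(5):
  [0, 13, 10, 9, 11, 11]
  [3, 0, 3, 6, -2, 5]
  [7, 15, 0, 16, 12, 18]
  [8, 13, 1, 0, 11, 8]
  [10, 7, 5, 13, 0, 7]
  [12, 9, 12, 15, 7, 0]
D(6):
  [0, 13, 10, 9, 11, 11]
  [3, 0, 3, 6, -2, 5]
  [7, 15, 0, 16, 12, 18]
  [8, 13, 1, 0, 11, 8]
  [10, 7, 5, 13, 0, 7]
  [12, 9, 12, 15, 7, 0]
Answer: A*[0][4] = 11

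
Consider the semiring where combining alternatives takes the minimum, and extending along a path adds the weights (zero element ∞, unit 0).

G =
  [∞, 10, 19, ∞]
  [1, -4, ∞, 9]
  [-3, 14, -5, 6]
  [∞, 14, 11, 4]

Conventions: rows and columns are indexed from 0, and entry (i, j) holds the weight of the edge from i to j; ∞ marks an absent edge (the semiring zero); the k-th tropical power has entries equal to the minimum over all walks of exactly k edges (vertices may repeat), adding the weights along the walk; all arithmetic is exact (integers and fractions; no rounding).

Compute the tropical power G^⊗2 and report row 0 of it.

G^⊗2:
  [11, 6, 14, 19]
  [-3, -8, 20, 5]
  [-8, 7, -10, 1]
  [8, 10, 6, 8]
Answer: row 0 of G^⊗2 = [11, 6, 14, 19]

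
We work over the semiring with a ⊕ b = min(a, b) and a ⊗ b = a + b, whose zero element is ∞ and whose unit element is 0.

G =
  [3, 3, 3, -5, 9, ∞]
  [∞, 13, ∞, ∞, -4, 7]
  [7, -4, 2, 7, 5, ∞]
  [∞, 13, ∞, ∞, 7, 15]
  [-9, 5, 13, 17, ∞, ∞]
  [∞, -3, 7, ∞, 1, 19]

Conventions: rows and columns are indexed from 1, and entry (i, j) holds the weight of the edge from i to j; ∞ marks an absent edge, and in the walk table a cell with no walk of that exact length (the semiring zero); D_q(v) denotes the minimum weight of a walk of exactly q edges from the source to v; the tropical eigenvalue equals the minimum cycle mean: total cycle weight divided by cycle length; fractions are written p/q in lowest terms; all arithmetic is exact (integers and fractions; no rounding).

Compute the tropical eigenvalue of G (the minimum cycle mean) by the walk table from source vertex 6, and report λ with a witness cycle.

q=0: [∞, ∞, ∞, ∞, ∞, 0]
q=1: [∞, -3, 7, ∞, 1, 19]
q=2: [-8, 3, 9, 14, -7, 4]
q=3: [-16, -5, -5, -13, -1, 10]
q=4: [-13, -13, -13, -21, -9, 2]
q=5: [-18, -17, -11, -18, -17, -6]
q=6: [-26, -15, -15, -23, -21, -10]
Optimal cycle mean attained by: cycle 1->3->2->5->1, total 3 + (-4) + (-4) + (-9), length 4.
Answer: λ = -7/2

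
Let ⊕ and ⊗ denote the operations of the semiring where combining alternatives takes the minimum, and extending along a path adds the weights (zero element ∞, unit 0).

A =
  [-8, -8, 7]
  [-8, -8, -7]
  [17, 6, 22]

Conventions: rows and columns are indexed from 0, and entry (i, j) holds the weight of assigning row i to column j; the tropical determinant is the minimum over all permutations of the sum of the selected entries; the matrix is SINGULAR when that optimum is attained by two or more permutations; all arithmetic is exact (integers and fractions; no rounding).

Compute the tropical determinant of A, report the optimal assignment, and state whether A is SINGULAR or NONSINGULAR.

σ = (0, 1, 2): (-8) + (-8) + 22 = 6
σ = (0, 2, 1): (-8) + (-7) + 6 = -9
σ = (1, 0, 2): (-8) + (-8) + 22 = 6
σ = (1, 2, 0): (-8) + (-7) + 17 = 2
σ = (2, 0, 1): 7 + (-8) + 6 = 5
σ = (2, 1, 0): 7 + (-8) + 17 = 16
Optimal value attained by: σ = (0, 2, 1).
Answer: det⊕(A) = -9; verdict: NONSINGULAR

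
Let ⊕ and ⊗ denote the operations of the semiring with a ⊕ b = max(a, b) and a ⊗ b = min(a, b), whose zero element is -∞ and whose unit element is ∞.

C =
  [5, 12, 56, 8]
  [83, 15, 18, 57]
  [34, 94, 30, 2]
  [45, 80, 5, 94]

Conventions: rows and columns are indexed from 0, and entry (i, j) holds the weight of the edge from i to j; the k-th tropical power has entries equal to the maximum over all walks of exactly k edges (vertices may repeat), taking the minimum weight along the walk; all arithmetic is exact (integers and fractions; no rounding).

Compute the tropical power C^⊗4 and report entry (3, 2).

C^⊗2:
  [34, 56, 30, 12]
  [45, 57, 56, 57]
  [83, 30, 34, 57]
  [80, 80, 45, 94]
C^⊗3:
  [56, 30, 34, 56]
  [57, 57, 45, 57]
  [45, 57, 56, 57]
  [80, 80, 56, 94]
C^⊗4:
  [45, 56, 56, 56]
  [57, 57, 56, 57]
  [57, 57, 45, 57]
  [80, 80, 56, 94]
Key observation: the optimum is the walk 3->3->1->0->2, with weight 94 min 80 min 83 min 56 = 56.
Optimal value attained by: walk 3->3->1->0->2.
Answer: (C^⊗4)[3][2] = 56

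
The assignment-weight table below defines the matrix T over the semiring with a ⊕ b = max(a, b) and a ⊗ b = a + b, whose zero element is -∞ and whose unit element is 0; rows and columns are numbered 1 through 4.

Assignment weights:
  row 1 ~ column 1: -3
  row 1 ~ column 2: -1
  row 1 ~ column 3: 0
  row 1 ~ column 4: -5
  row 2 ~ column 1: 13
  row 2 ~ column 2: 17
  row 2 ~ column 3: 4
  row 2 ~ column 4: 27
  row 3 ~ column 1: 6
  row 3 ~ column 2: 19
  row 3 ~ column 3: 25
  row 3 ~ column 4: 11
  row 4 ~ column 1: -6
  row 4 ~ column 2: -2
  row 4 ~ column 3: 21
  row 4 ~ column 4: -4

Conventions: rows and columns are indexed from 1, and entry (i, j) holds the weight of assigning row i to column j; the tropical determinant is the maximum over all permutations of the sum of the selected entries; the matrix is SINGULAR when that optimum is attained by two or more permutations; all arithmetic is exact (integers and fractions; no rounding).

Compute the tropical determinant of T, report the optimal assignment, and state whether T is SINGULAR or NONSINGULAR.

σ = (1, 2, 3, 4): (-3) + 17 + 25 + (-4) = 35
σ = (1, 2, 4, 3): (-3) + 17 + 11 + 21 = 46
σ = (1, 3, 2, 4): (-3) + 4 + 19 + (-4) = 16
σ = (1, 3, 4, 2): (-3) + 4 + 11 + (-2) = 10
σ = (1, 4, 2, 3): (-3) + 27 + 19 + 21 = 64
σ = (1, 4, 3, 2): (-3) + 27 + 25 + (-2) = 47
σ = (2, 1, 3, 4): (-1) + 13 + 25 + (-4) = 33
σ = (2, 1, 4, 3): (-1) + 13 + 11 + 21 = 44
σ = (2, 3, 1, 4): (-1) + 4 + 6 + (-4) = 5
σ = (2, 3, 4, 1): (-1) + 4 + 11 + (-6) = 8
σ = (2, 4, 1, 3): (-1) + 27 + 6 + 21 = 53
σ = (2, 4, 3, 1): (-1) + 27 + 25 + (-6) = 45
σ = (3, 1, 2, 4): 0 + 13 + 19 + (-4) = 28
σ = (3, 1, 4, 2): 0 + 13 + 11 + (-2) = 22
σ = (3, 2, 1, 4): 0 + 17 + 6 + (-4) = 19
σ = (3, 2, 4, 1): 0 + 17 + 11 + (-6) = 22
σ = (3, 4, 1, 2): 0 + 27 + 6 + (-2) = 31
σ = (3, 4, 2, 1): 0 + 27 + 19 + (-6) = 40
σ = (4, 1, 2, 3): (-5) + 13 + 19 + 21 = 48
σ = (4, 1, 3, 2): (-5) + 13 + 25 + (-2) = 31
σ = (4, 2, 1, 3): (-5) + 17 + 6 + 21 = 39
σ = (4, 2, 3, 1): (-5) + 17 + 25 + (-6) = 31
σ = (4, 3, 1, 2): (-5) + 4 + 6 + (-2) = 3
σ = (4, 3, 2, 1): (-5) + 4 + 19 + (-6) = 12
Optimal value attained by: σ = (1, 4, 2, 3).
Answer: det⊕(T) = 64; verdict: NONSINGULAR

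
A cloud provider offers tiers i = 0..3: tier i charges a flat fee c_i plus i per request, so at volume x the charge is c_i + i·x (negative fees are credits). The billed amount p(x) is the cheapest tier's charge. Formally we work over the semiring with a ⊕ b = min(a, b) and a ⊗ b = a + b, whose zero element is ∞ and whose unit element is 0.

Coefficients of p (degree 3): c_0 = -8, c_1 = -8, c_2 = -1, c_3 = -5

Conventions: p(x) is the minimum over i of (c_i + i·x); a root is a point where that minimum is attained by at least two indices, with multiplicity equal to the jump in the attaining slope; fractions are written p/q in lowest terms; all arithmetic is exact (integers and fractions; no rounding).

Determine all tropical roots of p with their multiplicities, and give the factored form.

hull edge (i=0, c=-8) to (i=1, c=-8): slope 0, span 1
hull edge (i=1, c=-8) to (i=3, c=-5): slope 3/2, span 2
Factored form: p(x) = -5 ⊗ (x ⊕ (-3/2)) ⊗ (x ⊕ (-3/2)) ⊗ (x ⊕ 0)
Answer: roots = -3/2 (mult 2), 0 (mult 1)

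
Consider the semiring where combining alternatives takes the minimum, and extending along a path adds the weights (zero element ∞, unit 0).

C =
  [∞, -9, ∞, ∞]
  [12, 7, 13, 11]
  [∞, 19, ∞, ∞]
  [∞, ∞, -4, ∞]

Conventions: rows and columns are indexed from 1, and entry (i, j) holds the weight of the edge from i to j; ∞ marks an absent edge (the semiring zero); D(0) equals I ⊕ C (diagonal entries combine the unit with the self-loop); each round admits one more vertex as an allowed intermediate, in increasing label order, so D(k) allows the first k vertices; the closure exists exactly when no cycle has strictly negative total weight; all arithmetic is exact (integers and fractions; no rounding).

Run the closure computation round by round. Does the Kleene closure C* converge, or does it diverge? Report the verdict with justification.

D(0):
  [0, -9, ∞, ∞]
  [12, 0, 13, 11]
  [∞, 19, 0, ∞]
  [∞, ∞, -4, 0]
D(1):
  [0, -9, ∞, ∞]
  [12, 0, 13, 11]
  [∞, 19, 0, ∞]
  [∞, ∞, -4, 0]
D(2):
  [0, -9, 4, 2]
  [12, 0, 13, 11]
  [31, 19, 0, 30]
  [∞, ∞, -4, 0]
D(3):
  [0, -9, 4, 2]
  [12, 0, 13, 11]
  [31, 19, 0, 30]
  [27, 15, -4, 0]
D(4):
  [0, -9, -2, 2]
  [12, 0, 7, 11]
  [31, 19, 0, 30]
  [27, 15, -4, 0]
Key observation: every diagonal entry stays at the unit through all rounds, so no improving cycle exists.
Answer: CONVERGES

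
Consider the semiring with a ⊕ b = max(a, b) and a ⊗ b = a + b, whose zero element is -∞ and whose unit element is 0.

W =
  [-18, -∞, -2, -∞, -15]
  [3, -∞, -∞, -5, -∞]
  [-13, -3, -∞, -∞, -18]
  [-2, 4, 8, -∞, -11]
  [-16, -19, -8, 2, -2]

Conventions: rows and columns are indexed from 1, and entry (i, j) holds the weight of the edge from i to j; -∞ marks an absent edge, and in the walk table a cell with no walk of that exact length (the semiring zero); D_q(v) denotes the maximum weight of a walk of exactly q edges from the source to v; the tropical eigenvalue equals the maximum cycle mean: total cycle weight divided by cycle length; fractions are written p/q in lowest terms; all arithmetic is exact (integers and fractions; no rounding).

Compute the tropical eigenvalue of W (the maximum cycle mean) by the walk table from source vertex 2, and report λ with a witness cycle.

q=0: [-∞, 0, -∞, -∞, -∞]
q=1: [3, -∞, -∞, -5, -∞]
q=2: [-7, -1, 3, -∞, -12]
q=3: [2, 0, -9, -6, -14]
q=4: [3, -2, 2, -5, -13]
q=5: [1, -1, 3, -7, -12]
Optimal cycle mean attained by: cycle 2->4->3->2, total (-5) + 8 + (-3), length 3.
Answer: λ = 0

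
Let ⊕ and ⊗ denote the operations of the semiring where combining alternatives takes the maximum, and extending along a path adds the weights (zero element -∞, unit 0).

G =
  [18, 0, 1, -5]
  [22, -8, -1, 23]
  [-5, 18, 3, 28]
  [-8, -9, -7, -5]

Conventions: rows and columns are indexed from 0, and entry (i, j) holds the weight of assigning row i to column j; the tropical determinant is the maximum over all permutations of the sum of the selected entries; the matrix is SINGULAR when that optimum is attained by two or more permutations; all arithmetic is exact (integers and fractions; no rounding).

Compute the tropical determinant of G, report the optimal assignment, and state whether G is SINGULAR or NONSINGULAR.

σ = (0, 1, 2, 3): 18 + (-8) + 3 + (-5) = 8
σ = (0, 1, 3, 2): 18 + (-8) + 28 + (-7) = 31
σ = (0, 2, 1, 3): 18 + (-1) + 18 + (-5) = 30
σ = (0, 2, 3, 1): 18 + (-1) + 28 + (-9) = 36
σ = (0, 3, 1, 2): 18 + 23 + 18 + (-7) = 52
σ = (0, 3, 2, 1): 18 + 23 + 3 + (-9) = 35
σ = (1, 0, 2, 3): 0 + 22 + 3 + (-5) = 20
σ = (1, 0, 3, 2): 0 + 22 + 28 + (-7) = 43
σ = (1, 2, 0, 3): 0 + (-1) + (-5) + (-5) = -11
σ = (1, 2, 3, 0): 0 + (-1) + 28 + (-8) = 19
σ = (1, 3, 0, 2): 0 + 23 + (-5) + (-7) = 11
σ = (1, 3, 2, 0): 0 + 23 + 3 + (-8) = 18
σ = (2, 0, 1, 3): 1 + 22 + 18 + (-5) = 36
σ = (2, 0, 3, 1): 1 + 22 + 28 + (-9) = 42
σ = (2, 1, 0, 3): 1 + (-8) + (-5) + (-5) = -17
σ = (2, 1, 3, 0): 1 + (-8) + 28 + (-8) = 13
σ = (2, 3, 0, 1): 1 + 23 + (-5) + (-9) = 10
σ = (2, 3, 1, 0): 1 + 23 + 18 + (-8) = 34
σ = (3, 0, 1, 2): (-5) + 22 + 18 + (-7) = 28
σ = (3, 0, 2, 1): (-5) + 22 + 3 + (-9) = 11
σ = (3, 1, 0, 2): (-5) + (-8) + (-5) + (-7) = -25
σ = (3, 1, 2, 0): (-5) + (-8) + 3 + (-8) = -18
σ = (3, 2, 0, 1): (-5) + (-1) + (-5) + (-9) = -20
σ = (3, 2, 1, 0): (-5) + (-1) + 18 + (-8) = 4
Optimal value attained by: σ = (0, 3, 1, 2).
Answer: det⊕(G) = 52; verdict: NONSINGULAR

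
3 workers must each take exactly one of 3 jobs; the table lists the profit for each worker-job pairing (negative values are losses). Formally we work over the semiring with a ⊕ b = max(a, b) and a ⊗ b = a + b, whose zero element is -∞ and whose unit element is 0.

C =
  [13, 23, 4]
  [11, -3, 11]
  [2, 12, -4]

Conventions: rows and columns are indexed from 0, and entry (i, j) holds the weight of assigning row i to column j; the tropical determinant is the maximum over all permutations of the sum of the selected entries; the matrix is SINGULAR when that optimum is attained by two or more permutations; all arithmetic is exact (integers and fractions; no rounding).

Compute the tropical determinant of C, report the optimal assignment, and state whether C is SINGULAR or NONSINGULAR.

σ = (0, 1, 2): 13 + (-3) + (-4) = 6
σ = (0, 2, 1): 13 + 11 + 12 = 36
σ = (1, 0, 2): 23 + 11 + (-4) = 30
σ = (1, 2, 0): 23 + 11 + 2 = 36
σ = (2, 0, 1): 4 + 11 + 12 = 27
σ = (2, 1, 0): 4 + (-3) + 2 = 3
Optimal value attained by: σ = (0, 2, 1).
Answer: det⊕(C) = 36; verdict: SINGULAR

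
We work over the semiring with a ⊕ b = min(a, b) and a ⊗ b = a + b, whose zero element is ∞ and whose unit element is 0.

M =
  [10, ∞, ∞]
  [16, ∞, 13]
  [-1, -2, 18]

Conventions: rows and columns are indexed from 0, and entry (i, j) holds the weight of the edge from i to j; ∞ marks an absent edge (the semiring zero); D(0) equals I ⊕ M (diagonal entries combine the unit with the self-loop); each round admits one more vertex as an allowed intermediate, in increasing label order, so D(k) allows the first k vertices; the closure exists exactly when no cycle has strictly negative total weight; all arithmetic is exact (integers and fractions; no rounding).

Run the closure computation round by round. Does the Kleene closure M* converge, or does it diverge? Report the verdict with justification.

D(0):
  [0, ∞, ∞]
  [16, 0, 13]
  [-1, -2, 0]
D(1):
  [0, ∞, ∞]
  [16, 0, 13]
  [-1, -2, 0]
D(2):
  [0, ∞, ∞]
  [16, 0, 13]
  [-1, -2, 0]
D(3):
  [0, ∞, ∞]
  [12, 0, 13]
  [-1, -2, 0]
Key observation: every diagonal entry stays at the unit through all rounds, so no improving cycle exists.
Answer: CONVERGES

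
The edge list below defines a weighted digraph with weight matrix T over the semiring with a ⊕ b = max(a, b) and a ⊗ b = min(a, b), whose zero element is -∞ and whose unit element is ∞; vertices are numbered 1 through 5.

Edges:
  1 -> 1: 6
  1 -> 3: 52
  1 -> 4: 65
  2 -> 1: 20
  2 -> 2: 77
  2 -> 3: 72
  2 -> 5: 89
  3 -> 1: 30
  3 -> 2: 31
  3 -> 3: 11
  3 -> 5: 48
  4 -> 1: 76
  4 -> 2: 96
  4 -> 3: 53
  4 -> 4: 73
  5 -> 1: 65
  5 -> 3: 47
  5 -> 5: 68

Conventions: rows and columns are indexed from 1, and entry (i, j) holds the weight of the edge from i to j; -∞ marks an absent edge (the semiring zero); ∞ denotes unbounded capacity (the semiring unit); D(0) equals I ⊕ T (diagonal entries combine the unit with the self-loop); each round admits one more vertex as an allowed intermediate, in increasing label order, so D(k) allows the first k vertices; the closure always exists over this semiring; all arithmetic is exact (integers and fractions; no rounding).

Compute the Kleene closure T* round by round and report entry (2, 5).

D(0):
  [∞, -∞, 52, 65, -∞]
  [20, ∞, 72, -∞, 89]
  [30, 31, ∞, -∞, 48]
  [76, 96, 53, ∞, -∞]
  [65, -∞, 47, -∞, ∞]
D(1):
  [∞, -∞, 52, 65, -∞]
  [20, ∞, 72, 20, 89]
  [30, 31, ∞, 30, 48]
  [76, 96, 53, ∞, -∞]
  [65, -∞, 52, 65, ∞]
D(2):
  [∞, -∞, 52, 65, -∞]
  [20, ∞, 72, 20, 89]
  [30, 31, ∞, 30, 48]
  [76, 96, 72, ∞, 89]
  [65, -∞, 52, 65, ∞]
D(3):
  [∞, 31, 52, 65, 48]
  [30, ∞, 72, 30, 89]
  [30, 31, ∞, 30, 48]
  [76, 96, 72, ∞, 89]
  [65, 31, 52, 65, ∞]
D(4):
  [∞, 65, 65, 65, 65]
  [30, ∞, 72, 30, 89]
  [30, 31, ∞, 30, 48]
  [76, 96, 72, ∞, 89]
  [65, 65, 65, 65, ∞]
D(5):
  [∞, 65, 65, 65, 65]
  [65, ∞, 72, 65, 89]
  [48, 48, ∞, 48, 48]
  [76, 96, 72, ∞, 89]
  [65, 65, 65, 65, ∞]
Answer: T*[2][5] = 89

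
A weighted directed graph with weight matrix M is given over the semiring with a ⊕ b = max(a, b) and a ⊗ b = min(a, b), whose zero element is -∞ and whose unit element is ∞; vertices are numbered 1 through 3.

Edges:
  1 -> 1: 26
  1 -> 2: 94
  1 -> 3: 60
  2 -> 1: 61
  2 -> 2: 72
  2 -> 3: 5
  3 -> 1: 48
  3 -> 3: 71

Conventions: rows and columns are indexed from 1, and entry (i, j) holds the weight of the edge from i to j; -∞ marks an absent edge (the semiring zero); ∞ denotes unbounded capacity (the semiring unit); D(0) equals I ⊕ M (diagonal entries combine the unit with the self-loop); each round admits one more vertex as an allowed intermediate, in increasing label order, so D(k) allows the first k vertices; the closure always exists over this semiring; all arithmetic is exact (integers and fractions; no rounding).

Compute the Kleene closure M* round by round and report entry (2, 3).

D(0):
  [∞, 94, 60]
  [61, ∞, 5]
  [48, -∞, ∞]
D(1):
  [∞, 94, 60]
  [61, ∞, 60]
  [48, 48, ∞]
D(2):
  [∞, 94, 60]
  [61, ∞, 60]
  [48, 48, ∞]
D(3):
  [∞, 94, 60]
  [61, ∞, 60]
  [48, 48, ∞]
Answer: M*[2][3] = 60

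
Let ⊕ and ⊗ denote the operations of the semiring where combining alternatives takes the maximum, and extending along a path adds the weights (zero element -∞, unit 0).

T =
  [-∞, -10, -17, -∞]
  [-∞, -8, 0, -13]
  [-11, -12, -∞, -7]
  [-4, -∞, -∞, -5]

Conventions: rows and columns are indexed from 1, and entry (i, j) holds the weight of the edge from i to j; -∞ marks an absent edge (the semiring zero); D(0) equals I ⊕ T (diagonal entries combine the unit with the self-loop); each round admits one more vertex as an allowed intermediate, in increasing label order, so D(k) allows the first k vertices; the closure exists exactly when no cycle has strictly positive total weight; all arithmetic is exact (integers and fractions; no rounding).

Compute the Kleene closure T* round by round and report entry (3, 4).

D(0):
  [0, -10, -17, -∞]
  [-∞, 0, 0, -13]
  [-11, -12, 0, -7]
  [-4, -∞, -∞, 0]
D(1):
  [0, -10, -17, -∞]
  [-∞, 0, 0, -13]
  [-11, -12, 0, -7]
  [-4, -14, -21, 0]
D(2):
  [0, -10, -10, -23]
  [-∞, 0, 0, -13]
  [-11, -12, 0, -7]
  [-4, -14, -14, 0]
D(3):
  [0, -10, -10, -17]
  [-11, 0, 0, -7]
  [-11, -12, 0, -7]
  [-4, -14, -14, 0]
D(4):
  [0, -10, -10, -17]
  [-11, 0, 0, -7]
  [-11, -12, 0, -7]
  [-4, -14, -14, 0]
Answer: T*[3][4] = -7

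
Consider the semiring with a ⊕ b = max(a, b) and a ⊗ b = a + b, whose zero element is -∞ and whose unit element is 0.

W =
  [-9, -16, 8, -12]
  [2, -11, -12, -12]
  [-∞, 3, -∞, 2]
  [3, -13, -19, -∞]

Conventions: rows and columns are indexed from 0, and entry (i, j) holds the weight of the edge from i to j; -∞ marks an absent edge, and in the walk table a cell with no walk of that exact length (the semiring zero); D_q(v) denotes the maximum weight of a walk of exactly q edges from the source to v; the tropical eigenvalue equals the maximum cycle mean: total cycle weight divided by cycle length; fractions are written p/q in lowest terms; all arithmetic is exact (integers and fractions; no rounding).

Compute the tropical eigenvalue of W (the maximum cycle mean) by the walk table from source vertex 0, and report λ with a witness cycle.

q=0: [0, -∞, -∞, -∞]
q=1: [-9, -16, 8, -12]
q=2: [-9, 11, -1, 10]
q=3: [13, 2, -1, 1]
q=4: [4, 2, 21, 1]
Optimal cycle mean attained by: cycle 0->2->1->0, total 8 + 3 + 2, length 3.
Answer: λ = 13/3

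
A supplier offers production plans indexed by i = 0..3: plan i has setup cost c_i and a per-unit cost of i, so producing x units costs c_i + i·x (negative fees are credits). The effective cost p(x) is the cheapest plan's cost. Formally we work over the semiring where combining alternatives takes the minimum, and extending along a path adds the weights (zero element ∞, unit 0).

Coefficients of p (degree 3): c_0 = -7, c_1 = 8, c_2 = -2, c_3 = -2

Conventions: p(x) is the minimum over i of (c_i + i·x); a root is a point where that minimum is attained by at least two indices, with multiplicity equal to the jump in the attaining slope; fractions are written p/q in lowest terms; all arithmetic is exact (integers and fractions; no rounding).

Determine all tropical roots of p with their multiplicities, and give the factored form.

hull edge (i=0, c=-7) to (i=3, c=-2): slope 5/3, span 3
Factored form: p(x) = -2 ⊗ (x ⊕ (-5/3)) ⊗ (x ⊕ (-5/3)) ⊗ (x ⊕ (-5/3))
Answer: roots = -5/3 (mult 3)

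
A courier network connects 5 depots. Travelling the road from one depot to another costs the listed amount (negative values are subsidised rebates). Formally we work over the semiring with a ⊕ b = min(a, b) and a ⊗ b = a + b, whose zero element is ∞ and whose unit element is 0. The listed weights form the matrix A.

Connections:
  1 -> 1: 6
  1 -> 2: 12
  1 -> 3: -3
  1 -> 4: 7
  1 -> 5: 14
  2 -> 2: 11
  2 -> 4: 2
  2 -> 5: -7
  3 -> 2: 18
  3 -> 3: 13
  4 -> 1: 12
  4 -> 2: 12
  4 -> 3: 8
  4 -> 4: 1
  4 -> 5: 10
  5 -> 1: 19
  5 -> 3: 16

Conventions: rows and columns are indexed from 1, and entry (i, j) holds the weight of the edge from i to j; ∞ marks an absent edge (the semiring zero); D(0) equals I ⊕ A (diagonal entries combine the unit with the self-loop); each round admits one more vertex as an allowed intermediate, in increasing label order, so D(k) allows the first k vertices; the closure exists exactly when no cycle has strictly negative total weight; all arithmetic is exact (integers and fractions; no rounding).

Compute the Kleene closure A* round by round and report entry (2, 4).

D(0):
  [0, 12, -3, 7, 14]
  [∞, 0, ∞, 2, -7]
  [∞, 18, 0, ∞, ∞]
  [12, 12, 8, 0, 10]
  [19, ∞, 16, ∞, 0]
D(1):
  [0, 12, -3, 7, 14]
  [∞, 0, ∞, 2, -7]
  [∞, 18, 0, ∞, ∞]
  [12, 12, 8, 0, 10]
  [19, 31, 16, 26, 0]
D(2):
  [0, 12, -3, 7, 5]
  [∞, 0, ∞, 2, -7]
  [∞, 18, 0, 20, 11]
  [12, 12, 8, 0, 5]
  [19, 31, 16, 26, 0]
D(3):
  [0, 12, -3, 7, 5]
  [∞, 0, ∞, 2, -7]
  [∞, 18, 0, 20, 11]
  [12, 12, 8, 0, 5]
  [19, 31, 16, 26, 0]
D(4):
  [0, 12, -3, 7, 5]
  [14, 0, 10, 2, -7]
  [32, 18, 0, 20, 11]
  [12, 12, 8, 0, 5]
  [19, 31, 16, 26, 0]
D(5):
  [0, 12, -3, 7, 5]
  [12, 0, 9, 2, -7]
  [30, 18, 0, 20, 11]
  [12, 12, 8, 0, 5]
  [19, 31, 16, 26, 0]
Answer: A*[2][4] = 2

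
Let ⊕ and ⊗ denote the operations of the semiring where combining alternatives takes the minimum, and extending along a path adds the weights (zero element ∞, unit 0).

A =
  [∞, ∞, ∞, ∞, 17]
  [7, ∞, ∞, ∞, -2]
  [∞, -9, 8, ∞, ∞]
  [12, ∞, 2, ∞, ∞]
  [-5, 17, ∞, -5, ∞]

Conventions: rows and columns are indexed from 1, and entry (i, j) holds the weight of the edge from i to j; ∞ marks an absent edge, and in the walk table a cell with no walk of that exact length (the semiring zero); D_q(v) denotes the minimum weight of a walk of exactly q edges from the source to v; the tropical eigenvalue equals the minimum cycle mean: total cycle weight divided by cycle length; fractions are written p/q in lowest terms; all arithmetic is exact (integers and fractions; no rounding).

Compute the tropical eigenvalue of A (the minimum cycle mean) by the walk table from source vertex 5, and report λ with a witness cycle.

q=0: [∞, ∞, ∞, ∞, 0]
q=1: [-5, 17, ∞, -5, ∞]
q=2: [7, ∞, -3, ∞, 12]
q=3: [7, -12, 5, 7, 24]
q=4: [-5, -4, 9, 19, -14]
q=5: [-19, 0, 17, -19, -6]
Optimal cycle mean attained by: cycle 2->5->4->3->2, total (-2) + (-5) + 2 + (-9), length 4.
Answer: λ = -7/2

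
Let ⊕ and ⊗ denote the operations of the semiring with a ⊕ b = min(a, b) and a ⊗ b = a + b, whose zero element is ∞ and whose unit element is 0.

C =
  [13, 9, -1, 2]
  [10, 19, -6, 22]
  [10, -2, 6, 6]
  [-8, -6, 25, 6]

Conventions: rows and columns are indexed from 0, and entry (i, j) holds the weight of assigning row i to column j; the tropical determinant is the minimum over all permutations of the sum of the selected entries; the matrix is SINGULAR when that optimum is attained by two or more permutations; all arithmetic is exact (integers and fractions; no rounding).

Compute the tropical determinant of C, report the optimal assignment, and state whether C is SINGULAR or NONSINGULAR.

σ = (0, 1, 2, 3): 13 + 19 + 6 + 6 = 44
σ = (0, 1, 3, 2): 13 + 19 + 6 + 25 = 63
σ = (0, 2, 1, 3): 13 + (-6) + (-2) + 6 = 11
σ = (0, 2, 3, 1): 13 + (-6) + 6 + (-6) = 7
σ = (0, 3, 1, 2): 13 + 22 + (-2) + 25 = 58
σ = (0, 3, 2, 1): 13 + 22 + 6 + (-6) = 35
σ = (1, 0, 2, 3): 9 + 10 + 6 + 6 = 31
σ = (1, 0, 3, 2): 9 + 10 + 6 + 25 = 50
σ = (1, 2, 0, 3): 9 + (-6) + 10 + 6 = 19
σ = (1, 2, 3, 0): 9 + (-6) + 6 + (-8) = 1
σ = (1, 3, 0, 2): 9 + 22 + 10 + 25 = 66
σ = (1, 3, 2, 0): 9 + 22 + 6 + (-8) = 29
σ = (2, 0, 1, 3): (-1) + 10 + (-2) + 6 = 13
σ = (2, 0, 3, 1): (-1) + 10 + 6 + (-6) = 9
σ = (2, 1, 0, 3): (-1) + 19 + 10 + 6 = 34
σ = (2, 1, 3, 0): (-1) + 19 + 6 + (-8) = 16
σ = (2, 3, 0, 1): (-1) + 22 + 10 + (-6) = 25
σ = (2, 3, 1, 0): (-1) + 22 + (-2) + (-8) = 11
σ = (3, 0, 1, 2): 2 + 10 + (-2) + 25 = 35
σ = (3, 0, 2, 1): 2 + 10 + 6 + (-6) = 12
σ = (3, 1, 0, 2): 2 + 19 + 10 + 25 = 56
σ = (3, 1, 2, 0): 2 + 19 + 6 + (-8) = 19
σ = (3, 2, 0, 1): 2 + (-6) + 10 + (-6) = 0
σ = (3, 2, 1, 0): 2 + (-6) + (-2) + (-8) = -14
Optimal value attained by: σ = (3, 2, 1, 0).
Answer: det⊕(C) = -14; verdict: NONSINGULAR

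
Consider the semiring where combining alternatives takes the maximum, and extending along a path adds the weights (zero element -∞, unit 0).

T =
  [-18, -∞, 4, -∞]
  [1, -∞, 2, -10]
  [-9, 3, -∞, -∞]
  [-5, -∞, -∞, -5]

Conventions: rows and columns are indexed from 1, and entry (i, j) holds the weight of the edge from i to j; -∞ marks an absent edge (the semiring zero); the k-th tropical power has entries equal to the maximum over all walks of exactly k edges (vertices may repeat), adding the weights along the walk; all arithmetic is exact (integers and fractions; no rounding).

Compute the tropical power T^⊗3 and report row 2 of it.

T^⊗2:
  [-5, 7, -14, -∞]
  [-7, 5, 5, -15]
  [4, -∞, 5, -7]
  [-10, -∞, -1, -10]
T^⊗3:
  [8, -11, 9, -3]
  [6, 8, 7, -5]
  [-4, 8, 8, -12]
  [-10, 2, -6, -15]
Answer: row 2 of T^⊗3 = [6, 8, 7, -5]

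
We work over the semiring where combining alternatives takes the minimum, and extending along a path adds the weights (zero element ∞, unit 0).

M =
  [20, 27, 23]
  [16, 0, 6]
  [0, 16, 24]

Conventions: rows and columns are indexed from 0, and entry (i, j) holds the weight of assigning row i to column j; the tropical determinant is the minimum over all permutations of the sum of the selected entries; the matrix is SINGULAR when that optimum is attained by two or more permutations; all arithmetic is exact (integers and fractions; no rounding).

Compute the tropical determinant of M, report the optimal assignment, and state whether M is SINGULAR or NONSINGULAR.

σ = (0, 1, 2): 20 + 0 + 24 = 44
σ = (0, 2, 1): 20 + 6 + 16 = 42
σ = (1, 0, 2): 27 + 16 + 24 = 67
σ = (1, 2, 0): 27 + 6 + 0 = 33
σ = (2, 0, 1): 23 + 16 + 16 = 55
σ = (2, 1, 0): 23 + 0 + 0 = 23
Optimal value attained by: σ = (2, 1, 0).
Answer: det⊕(M) = 23; verdict: NONSINGULAR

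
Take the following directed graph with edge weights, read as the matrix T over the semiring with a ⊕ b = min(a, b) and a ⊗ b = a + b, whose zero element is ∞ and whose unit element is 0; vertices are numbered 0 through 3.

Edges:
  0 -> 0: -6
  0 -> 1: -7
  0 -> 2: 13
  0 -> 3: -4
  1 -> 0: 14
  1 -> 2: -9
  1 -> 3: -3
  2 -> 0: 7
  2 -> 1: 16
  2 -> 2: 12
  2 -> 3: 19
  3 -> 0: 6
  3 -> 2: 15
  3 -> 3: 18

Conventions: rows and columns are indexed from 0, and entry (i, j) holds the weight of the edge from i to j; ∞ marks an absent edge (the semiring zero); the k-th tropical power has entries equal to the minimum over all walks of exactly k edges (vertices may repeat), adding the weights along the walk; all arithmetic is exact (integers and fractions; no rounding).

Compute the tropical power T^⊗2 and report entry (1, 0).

T^⊗2:
  [-12, -13, -16, -10]
  [-2, 7, 3, 10]
  [1, 0, 7, 3]
  [0, -1, 19, 2]
Key observation: the optimum is the walk 1->2->0, with weight (-9) + 7 = -2.
Optimal value attained by: walk 1->2->0.
Answer: (T^⊗2)[1][0] = -2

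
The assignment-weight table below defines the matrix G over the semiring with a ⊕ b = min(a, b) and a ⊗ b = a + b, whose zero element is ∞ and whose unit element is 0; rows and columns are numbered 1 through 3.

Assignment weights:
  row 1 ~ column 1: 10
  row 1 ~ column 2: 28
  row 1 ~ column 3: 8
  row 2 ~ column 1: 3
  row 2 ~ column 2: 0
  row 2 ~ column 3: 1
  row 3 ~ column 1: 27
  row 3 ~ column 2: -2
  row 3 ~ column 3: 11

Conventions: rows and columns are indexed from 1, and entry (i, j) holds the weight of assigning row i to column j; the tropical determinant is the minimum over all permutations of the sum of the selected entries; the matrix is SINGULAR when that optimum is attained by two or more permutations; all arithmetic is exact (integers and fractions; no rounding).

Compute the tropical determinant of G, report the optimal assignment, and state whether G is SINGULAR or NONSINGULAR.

σ = (1, 2, 3): 10 + 0 + 11 = 21
σ = (1, 3, 2): 10 + 1 + (-2) = 9
σ = (2, 1, 3): 28 + 3 + 11 = 42
σ = (2, 3, 1): 28 + 1 + 27 = 56
σ = (3, 1, 2): 8 + 3 + (-2) = 9
σ = (3, 2, 1): 8 + 0 + 27 = 35
Optimal value attained by: σ = (1, 3, 2).
Answer: det⊕(G) = 9; verdict: SINGULAR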